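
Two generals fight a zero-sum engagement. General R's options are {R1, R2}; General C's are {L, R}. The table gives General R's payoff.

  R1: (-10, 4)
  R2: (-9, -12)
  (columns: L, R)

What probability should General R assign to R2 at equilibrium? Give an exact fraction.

14/17

Row minima: R1 → -10, R2 → -12; maximin = -10.
Column maxima: L → -9, R → 4; minimax = -9.
-10 ≠ -9, so there is no saddle point; optimal play is mixed.
Let General R play R1 with probability p. Expected payoff against L: (-10)p + (-9)(1−p) = −p − 9; against R: 4p + (-12)(1−p) = 16p − 12.
Setting these equal: −p − 9 = 16p − 12 ⇒ −17p = -3 ⇒ p = 3/17, and the value is (-1)·(3/17) − 9 = -156/17.
For General C: with q = P(L), equating R1's and R2's payoffs gives −14q + 4 = 3q − 12 ⇒ q = 16/17.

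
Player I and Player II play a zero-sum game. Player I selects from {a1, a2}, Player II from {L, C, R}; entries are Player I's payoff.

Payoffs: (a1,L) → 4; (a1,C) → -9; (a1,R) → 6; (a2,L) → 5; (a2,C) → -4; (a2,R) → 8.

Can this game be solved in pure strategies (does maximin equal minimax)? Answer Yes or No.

Row minima: a1 → -9, a2 → -4; maximin = -4.
Column maxima: L → 5, C → -4, R → 8; minimax = -4.
maximin = minimax = -4, so a saddle point exists.

Yes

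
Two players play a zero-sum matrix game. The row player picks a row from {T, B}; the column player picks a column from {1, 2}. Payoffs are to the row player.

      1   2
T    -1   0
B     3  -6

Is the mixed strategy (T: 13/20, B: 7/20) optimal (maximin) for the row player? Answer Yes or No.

No

Against 1 this mix gives (13/20)·(-1) + (7/20)·3 = 2/5.
Against 2 this mix gives (13/20)·0 + (7/20)·(-6) = -21/10.
The column player will play 2, holding the row player to -21/10. Shifting weight toward the row that does better against 2 would raise this floor (the equalizing mix achieves -3/5 against both 2 and 1), so the proposed strategy is not optimal.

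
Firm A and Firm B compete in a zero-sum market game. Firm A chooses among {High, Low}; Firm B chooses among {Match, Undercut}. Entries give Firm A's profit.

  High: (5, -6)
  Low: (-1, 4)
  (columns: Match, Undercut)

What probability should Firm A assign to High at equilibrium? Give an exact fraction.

Row minima: High → -6, Low → -1; maximin = -1.
Column maxima: Match → 5, Undercut → 4; minimax = 4.
-1 ≠ 4, so there is no saddle point; optimal play is mixed.
Let Firm A play High with probability p. Expected payoff against Match: 5p + (-1)(1−p) = 6p − 1; against Undercut: (-6)p + 4(1−p) = −10p + 4.
Setting these equal: 6p − 1 = −10p + 4 ⇒ 16p = 5 ⇒ p = 5/16, and the value is (6)·(5/16) − 1 = 7/8.
For Firm B: with q = P(Match), equating High's and Low's payoffs gives 11q − 6 = −5q + 4 ⇒ q = 5/8.

5/16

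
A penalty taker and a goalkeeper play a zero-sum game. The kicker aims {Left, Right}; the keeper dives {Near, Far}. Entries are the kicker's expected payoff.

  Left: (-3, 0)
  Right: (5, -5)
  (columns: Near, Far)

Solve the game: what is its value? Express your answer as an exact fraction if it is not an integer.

Row minima: Left → -3, Right → -5; maximin = -3.
Column maxima: Near → 5, Far → 0; minimax = 0.
-3 ≠ 0, so there is no saddle point; optimal play is mixed.
Let the kicker play Left with probability p. Expected payoff against Near: (-3)p + 5(1−p) = −8p + 5; against Far: 0p + (-5)(1−p) = 5p − 5.
Setting these equal: −8p + 5 = 5p − 5 ⇒ −13p = -10 ⇒ p = 10/13, and the value is (-8)·(10/13) + 5 = -15/13.
For the keeper: with q = P(Near), equating Left's and Right's payoffs gives −3q = 10q − 5 ⇒ q = 5/13.

-15/13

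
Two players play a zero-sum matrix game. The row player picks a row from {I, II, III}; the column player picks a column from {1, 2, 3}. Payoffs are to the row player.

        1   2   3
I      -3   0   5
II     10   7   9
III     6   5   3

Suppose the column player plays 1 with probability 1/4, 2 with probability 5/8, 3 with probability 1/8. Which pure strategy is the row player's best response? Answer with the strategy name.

II

Expected payoff of I: (1/4)·(-3) + (5/8)·0 + (1/8)·5 = -1/8.
Expected payoff of II: (1/4)·10 + (5/8)·7 + (1/8)·9 = 8.
Expected payoff of III: (1/4)·6 + (5/8)·5 + (1/8)·3 = 5.
The largest is 8, so the row player's best response is II.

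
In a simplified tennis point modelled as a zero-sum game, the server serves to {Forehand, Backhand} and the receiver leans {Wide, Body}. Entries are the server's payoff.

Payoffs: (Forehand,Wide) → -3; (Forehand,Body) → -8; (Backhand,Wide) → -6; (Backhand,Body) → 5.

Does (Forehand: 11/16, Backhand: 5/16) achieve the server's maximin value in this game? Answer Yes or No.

Against Wide this mix gives (11/16)·(-3) + (5/16)·(-6) = -63/16.
Against Body this mix gives (11/16)·(-8) + (5/16)·5 = -63/16.
All of the receiver's active replies (Wide, Body) yield -63/16, and no column does worse for the server. The mix makes the receiver indifferent and guarantees -63/16, so it is optimal.

Yes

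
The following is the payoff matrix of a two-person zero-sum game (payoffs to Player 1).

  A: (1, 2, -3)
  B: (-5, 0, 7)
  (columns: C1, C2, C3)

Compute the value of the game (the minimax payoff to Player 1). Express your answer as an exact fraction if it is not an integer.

Row minima: A → -3, B → -5; maximin = -3.
Column maxima: C1 → 1, C2 → 2, C3 → 7; minimax = 1.
-3 ≠ 1, so there is no saddle point; optimal play is mixed.
C2 is strictly dominated by C1 (it gives Player 1 strictly more in every row), so Player 2 never plays it.
On the remaining 2×2 (A, B vs C1, C3):
Let Player 1 play A with probability p. Expected payoff against C1: 1p + (-5)(1−p) = 6p − 5; against C3: (-3)p + 7(1−p) = −10p + 7.
Setting these equal: 6p − 5 = −10p + 7 ⇒ 16p = 12 ⇒ p = 3/4, and the value is (6)·(3/4) − 5 = -1/2.
For Player 2: with q = P(C1), equating A's and B's payoffs gives 4q − 3 = −12q + 7 ⇒ q = 5/8.

-1/2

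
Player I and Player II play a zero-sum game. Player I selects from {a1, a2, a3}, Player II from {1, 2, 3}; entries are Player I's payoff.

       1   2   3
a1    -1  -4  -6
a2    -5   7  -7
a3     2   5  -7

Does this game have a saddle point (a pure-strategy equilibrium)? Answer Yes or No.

Yes

Row minima: a1 → -6, a2 → -7, a3 → -7; maximin = -6.
Column maxima: 1 → 2, 2 → 7, 3 → -6; minimax = -6.
maximin = minimax = -6, so a saddle point exists.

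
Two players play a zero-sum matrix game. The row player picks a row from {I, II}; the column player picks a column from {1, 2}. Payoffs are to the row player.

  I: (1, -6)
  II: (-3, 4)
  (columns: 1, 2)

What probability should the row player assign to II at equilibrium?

1/2

Row minima: I → -6, II → -3; maximin = -3.
Column maxima: 1 → 1, 2 → 4; minimax = 1.
-3 ≠ 1, so there is no saddle point; optimal play is mixed.
Let the row player play I with probability p. Expected payoff against 1: 1p + (-3)(1−p) = 4p − 3; against 2: (-6)p + 4(1−p) = −10p + 4.
Setting these equal: 4p − 3 = −10p + 4 ⇒ 14p = 7 ⇒ p = 1/2, and the value is (4)·(1/2) − 3 = -1.
For the column player: with q = P(1), equating I's and II's payoffs gives 7q − 6 = −7q + 4 ⇒ q = 5/7.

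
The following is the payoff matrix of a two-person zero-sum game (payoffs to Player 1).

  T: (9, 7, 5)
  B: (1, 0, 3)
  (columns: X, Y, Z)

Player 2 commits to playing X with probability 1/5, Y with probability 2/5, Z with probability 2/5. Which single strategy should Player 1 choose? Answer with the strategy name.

Expected payoff of T: (1/5)·9 + (2/5)·7 + (2/5)·5 = 33/5.
Expected payoff of B: (1/5)·1 + (2/5)·0 + (2/5)·3 = 7/5.
The largest is 33/5, so Player 1's best response is T.

T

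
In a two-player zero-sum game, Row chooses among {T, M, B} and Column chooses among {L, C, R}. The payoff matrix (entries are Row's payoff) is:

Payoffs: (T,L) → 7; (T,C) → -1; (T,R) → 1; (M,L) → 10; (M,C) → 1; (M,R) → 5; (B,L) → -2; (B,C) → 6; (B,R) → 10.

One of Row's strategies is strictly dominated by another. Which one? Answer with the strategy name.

T

M gives a strictly higher payoff than T against every column: 10 > 7, 1 > -1, 5 > 1.
So T is strictly dominated and Row never plays it.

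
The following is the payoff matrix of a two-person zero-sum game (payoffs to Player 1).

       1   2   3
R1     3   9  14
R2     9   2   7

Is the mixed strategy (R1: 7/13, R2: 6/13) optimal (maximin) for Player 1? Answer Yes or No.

Against 1 this mix gives (7/13)·3 + (6/13)·9 = 75/13.
Against 2 this mix gives (7/13)·9 + (6/13)·2 = 75/13.
Against 3 this mix gives (7/13)·14 + (6/13)·7 = 140/13.
All of Player 2's active replies (1, 2) yield 75/13, and no column does worse for Player 1. The mix makes Player 2 indifferent and guarantees 75/13, so it is optimal.

Yes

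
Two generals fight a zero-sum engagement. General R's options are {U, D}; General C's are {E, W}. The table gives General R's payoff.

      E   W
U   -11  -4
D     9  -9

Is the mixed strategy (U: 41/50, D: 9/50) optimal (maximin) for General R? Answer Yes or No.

Against E this mix gives (41/50)·(-11) + (9/50)·9 = -37/5.
Against W this mix gives (41/50)·(-4) + (9/50)·(-9) = -49/10.
General C will play E, holding General R to -37/5. Shifting weight toward the row that does better against E would raise this floor (the equalizing mix achieves -27/5 against both E and W), so the proposed strategy is not optimal.

No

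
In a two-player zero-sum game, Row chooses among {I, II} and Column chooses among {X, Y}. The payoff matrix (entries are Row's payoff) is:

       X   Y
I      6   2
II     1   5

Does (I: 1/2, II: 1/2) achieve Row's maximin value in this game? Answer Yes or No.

Yes

Against X this mix gives (1/2)·6 + (1/2)·1 = 7/2.
Against Y this mix gives (1/2)·2 + (1/2)·5 = 7/2.
All of Column's active replies (X, Y) yield 7/2, and no column does worse for Row. The mix makes Column indifferent and guarantees 7/2, so it is optimal.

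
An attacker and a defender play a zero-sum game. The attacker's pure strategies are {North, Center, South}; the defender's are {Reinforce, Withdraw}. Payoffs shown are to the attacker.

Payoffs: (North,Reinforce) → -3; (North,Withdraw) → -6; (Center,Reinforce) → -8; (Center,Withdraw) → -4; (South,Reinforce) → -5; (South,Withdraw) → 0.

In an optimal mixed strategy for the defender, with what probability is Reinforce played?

Row minima: North → -6, Center → -8, South → -5; maximin = -5.
Column maxima: Reinforce → -3, Withdraw → 0; minimax = -3.
-5 ≠ -3, so there is no saddle point; optimal play is mixed.
Center is strictly dominated by South, so the attacker never plays it.
On the remaining 2×2 (North, South vs Reinforce, Withdraw):
Let the attacker play North with probability p. Expected payoff against Reinforce: (-3)p + (-5)(1−p) = 2p − 5; against Withdraw: (-6)p + 0(1−p) = −6p.
Setting these equal: 2p − 5 = −6p ⇒ 8p = 5 ⇒ p = 5/8, and the value is (2)·(5/8) − 5 = -15/4.
For the defender: with q = P(Reinforce), equating North's and South's payoffs gives 3q − 6 = −5q ⇒ q = 3/4.

3/4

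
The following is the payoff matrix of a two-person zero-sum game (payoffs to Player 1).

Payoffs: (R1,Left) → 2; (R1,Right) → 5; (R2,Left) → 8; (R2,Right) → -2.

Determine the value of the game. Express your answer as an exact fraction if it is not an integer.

Row minima: R1 → 2, R2 → -2; maximin = 2.
Column maxima: Left → 8, Right → 5; minimax = 5.
2 ≠ 5, so there is no saddle point; optimal play is mixed.
Let Player 1 play R1 with probability p. Expected payoff against Left: 2p + 8(1−p) = −6p + 8; against Right: 5p + (-2)(1−p) = 7p − 2.
Setting these equal: −6p + 8 = 7p − 2 ⇒ −13p = -10 ⇒ p = 10/13, and the value is (-6)·(10/13) + 8 = 44/13.
For Player 2: with q = P(Left), equating R1's and R2's payoffs gives −3q + 5 = 10q − 2 ⇒ q = 7/13.

44/13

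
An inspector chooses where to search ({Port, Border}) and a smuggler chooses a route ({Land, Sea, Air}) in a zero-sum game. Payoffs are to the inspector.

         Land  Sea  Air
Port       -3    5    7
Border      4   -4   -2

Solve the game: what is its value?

Row minima: Port → -3, Border → -4; maximin = -3.
Column maxima: Land → 4, Sea → 5, Air → 7; minimax = 4.
-3 ≠ 4, so there is no saddle point; optimal play is mixed.
Air is strictly dominated by Sea (it gives the inspector strictly more in every row), so the smuggler never plays it.
On the remaining 2×2 (Port, Border vs Land, Sea):
Let the inspector play Port with probability p. Expected payoff against Land: (-3)p + 4(1−p) = −7p + 4; against Sea: 5p + (-4)(1−p) = 9p − 4.
Setting these equal: −7p + 4 = 9p − 4 ⇒ −16p = -8 ⇒ p = 1/2, and the value is (-7)·(1/2) + 4 = 1/2.
For the smuggler: with q = P(Land), equating Port's and Border's payoffs gives −8q + 5 = 8q − 4 ⇒ q = 9/16.

1/2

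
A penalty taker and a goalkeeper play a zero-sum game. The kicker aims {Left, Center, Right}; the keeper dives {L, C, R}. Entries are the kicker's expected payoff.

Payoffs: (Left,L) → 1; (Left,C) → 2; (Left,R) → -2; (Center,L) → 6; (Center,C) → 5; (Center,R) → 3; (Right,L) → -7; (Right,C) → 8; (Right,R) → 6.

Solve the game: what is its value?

57/16

Row minima: Left → -2, Center → 3, Right → -7; maximin = 3.
Column maxima: L → 6, C → 8, R → 6; minimax = 6.
3 ≠ 6, so there is no saddle point; optimal play is mixed.
Left is strictly dominated by Center, so the kicker never plays it.
C is strictly dominated by R (it gives the kicker strictly more in every row), so the keeper never plays it.
On the remaining 2×2 (Center, Right vs L, R):
Let the kicker play Center with probability p. Expected payoff against L: 6p + (-7)(1−p) = 13p − 7; against R: 3p + 6(1−p) = −3p + 6.
Setting these equal: 13p − 7 = −3p + 6 ⇒ 16p = 13 ⇒ p = 13/16, and the value is (13)·(13/16) − 7 = 57/16.
For the keeper: with q = P(L), equating Center's and Right's payoffs gives 3q + 3 = −13q + 6 ⇒ q = 3/16.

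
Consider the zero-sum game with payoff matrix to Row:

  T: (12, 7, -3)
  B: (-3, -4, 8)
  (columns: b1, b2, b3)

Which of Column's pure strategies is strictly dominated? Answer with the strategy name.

b1

b2 holds Row's payoff strictly below b1 in every row: 7 < 12, -4 < -3.
So b1 is strictly dominated for Column.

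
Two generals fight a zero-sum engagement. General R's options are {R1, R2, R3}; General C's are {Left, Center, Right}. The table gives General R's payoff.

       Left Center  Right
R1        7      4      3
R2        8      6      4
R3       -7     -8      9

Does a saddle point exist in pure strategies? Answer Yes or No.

No

Row minima: R1 → 3, R2 → 4, R3 → -8; maximin = 4.
Column maxima: Left → 8, Center → 6, Right → 9; minimax = 6.
4 ≠ 6, so no pure-strategy equilibrium exists.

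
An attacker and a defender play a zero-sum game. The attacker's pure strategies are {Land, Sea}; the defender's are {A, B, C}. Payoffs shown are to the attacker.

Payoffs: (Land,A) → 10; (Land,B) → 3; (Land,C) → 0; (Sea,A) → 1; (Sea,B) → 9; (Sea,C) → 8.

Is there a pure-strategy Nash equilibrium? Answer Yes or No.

No

Row minima: Land → 0, Sea → 1; maximin = 1.
Column maxima: A → 10, B → 9, C → 8; minimax = 8.
1 ≠ 8, so no pure-strategy equilibrium exists.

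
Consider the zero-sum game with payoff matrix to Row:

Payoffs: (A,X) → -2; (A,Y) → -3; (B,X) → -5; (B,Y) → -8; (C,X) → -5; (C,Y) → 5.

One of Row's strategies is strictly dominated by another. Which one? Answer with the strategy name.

A gives a strictly higher payoff than B against every column: -2 > -5, -3 > -8.
So B is strictly dominated and Row never plays it.

B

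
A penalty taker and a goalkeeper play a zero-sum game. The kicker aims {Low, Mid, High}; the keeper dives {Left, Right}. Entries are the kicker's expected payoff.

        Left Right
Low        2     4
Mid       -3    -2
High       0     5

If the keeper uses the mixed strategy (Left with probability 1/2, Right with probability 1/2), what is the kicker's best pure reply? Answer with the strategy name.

Low

Expected payoff of Low: (1/2)·2 + (1/2)·4 = 3.
Expected payoff of Mid: (1/2)·(-3) + (1/2)·(-2) = -5/2.
Expected payoff of High: (1/2)·0 + (1/2)·5 = 5/2.
The largest is 3, so the kicker's best response is Low.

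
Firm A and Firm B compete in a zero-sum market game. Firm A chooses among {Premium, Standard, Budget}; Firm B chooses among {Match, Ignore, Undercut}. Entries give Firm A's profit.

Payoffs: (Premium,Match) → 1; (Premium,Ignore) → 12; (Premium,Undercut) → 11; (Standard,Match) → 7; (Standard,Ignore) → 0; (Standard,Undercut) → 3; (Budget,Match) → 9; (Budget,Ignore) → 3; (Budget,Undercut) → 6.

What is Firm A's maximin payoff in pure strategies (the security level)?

3

Row minima: Premium → 1, Standard → 0, Budget → 3.
The best of these is 3.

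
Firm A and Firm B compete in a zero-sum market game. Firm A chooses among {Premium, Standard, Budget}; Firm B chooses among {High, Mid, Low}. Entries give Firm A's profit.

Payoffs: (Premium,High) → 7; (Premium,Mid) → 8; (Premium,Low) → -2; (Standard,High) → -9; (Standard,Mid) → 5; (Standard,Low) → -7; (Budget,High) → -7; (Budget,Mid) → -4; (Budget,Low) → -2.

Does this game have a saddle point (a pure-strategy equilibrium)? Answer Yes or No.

Yes

Row minima: Premium → -2, Standard → -9, Budget → -7; maximin = -2.
Column maxima: High → 7, Mid → 8, Low → -2; minimax = -2.
maximin = minimax = -2, so a saddle point exists.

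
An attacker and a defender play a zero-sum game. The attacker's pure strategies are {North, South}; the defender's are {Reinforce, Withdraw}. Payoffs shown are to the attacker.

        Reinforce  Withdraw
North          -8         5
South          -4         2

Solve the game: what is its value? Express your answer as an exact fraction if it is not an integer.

Row minima: North → -8, South → -4; maximin = -4.
Column maxima: Reinforce → -4, Withdraw → 5; minimax = -4.
Since maximin = minimax = -4, there is a saddle point and the value is -4.

-4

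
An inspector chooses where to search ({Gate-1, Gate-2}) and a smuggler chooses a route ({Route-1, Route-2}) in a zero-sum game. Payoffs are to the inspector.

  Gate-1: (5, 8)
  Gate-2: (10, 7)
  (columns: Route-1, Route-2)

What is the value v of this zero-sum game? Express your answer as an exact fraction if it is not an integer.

Row minima: Gate-1 → 5, Gate-2 → 7; maximin = 7.
Column maxima: Route-1 → 10, Route-2 → 8; minimax = 8.
7 ≠ 8, so there is no saddle point; optimal play is mixed.
Let the inspector play Gate-1 with probability p. Expected payoff against Route-1: 5p + 10(1−p) = −5p + 10; against Route-2: 8p + 7(1−p) = p + 7.
Setting these equal: −5p + 10 = p + 7 ⇒ −6p = -3 ⇒ p = 1/2, and the value is (-5)·(1/2) + 10 = 15/2.
For the smuggler: with q = P(Route-1), equating Gate-1's and Gate-2's payoffs gives −3q + 8 = 3q + 7 ⇒ q = 1/6.

15/2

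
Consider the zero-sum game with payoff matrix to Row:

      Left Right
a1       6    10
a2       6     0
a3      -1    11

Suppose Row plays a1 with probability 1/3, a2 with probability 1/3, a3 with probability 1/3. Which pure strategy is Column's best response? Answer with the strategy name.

If Column plays Left, Row's expected payoff is (1/3)·6 + (1/3)·6 + (1/3)·(-1) = 11/3.
If Column plays Right, Row's expected payoff is (1/3)·10 + (1/3)·0 + (1/3)·11 = 7.
Column minimizes Row's payoff; the smallest is 11/3, so the best response is Left.

Left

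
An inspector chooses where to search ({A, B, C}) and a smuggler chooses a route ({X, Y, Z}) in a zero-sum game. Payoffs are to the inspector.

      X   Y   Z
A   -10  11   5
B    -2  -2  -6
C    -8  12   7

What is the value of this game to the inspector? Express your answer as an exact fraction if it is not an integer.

Row minima: A → -10, B → -6, C → -8; maximin = -6.
Column maxima: X → -2, Y → 12, Z → 7; minimax = -2.
-6 ≠ -2, so there is no saddle point; optimal play is mixed.
A is strictly dominated by C, so the inspector never plays it.
Y is strictly dominated by Z (it gives the inspector strictly more in every row), so the smuggler never plays it.
On the remaining 2×2 (B, C vs X, Z):
Let the inspector play B with probability p. Expected payoff against X: (-2)p + (-8)(1−p) = 6p − 8; against Z: (-6)p + 7(1−p) = −13p + 7.
Setting these equal: 6p − 8 = −13p + 7 ⇒ 19p = 15 ⇒ p = 15/19, and the value is (6)·(15/19) − 8 = -62/19.
For the smuggler: with q = P(X), equating B's and C's payoffs gives 4q − 6 = −15q + 7 ⇒ q = 13/19.

-62/19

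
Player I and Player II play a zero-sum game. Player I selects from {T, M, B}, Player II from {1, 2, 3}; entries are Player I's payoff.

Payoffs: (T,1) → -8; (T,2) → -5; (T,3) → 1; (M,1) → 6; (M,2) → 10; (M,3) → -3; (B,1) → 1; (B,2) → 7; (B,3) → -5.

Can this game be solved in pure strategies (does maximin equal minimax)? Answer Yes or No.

Row minima: T → -8, M → -3, B → -5; maximin = -3.
Column maxima: 1 → 6, 2 → 10, 3 → 1; minimax = 1.
-3 ≠ 1, so no pure-strategy equilibrium exists.

No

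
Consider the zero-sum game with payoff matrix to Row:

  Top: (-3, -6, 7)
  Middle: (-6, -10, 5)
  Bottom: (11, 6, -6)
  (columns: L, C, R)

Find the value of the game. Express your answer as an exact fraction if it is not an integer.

Row minima: Top → -6, Middle → -10, Bottom → -6; maximin = -6.
Column maxima: L → 11, C → 6, R → 7; minimax = 6.
-6 ≠ 6, so there is no saddle point; optimal play is mixed.
Middle is strictly dominated by Top, so Row never plays it.
L is strictly dominated by C (it gives Row strictly more in every row), so Column never plays it.
On the remaining 2×2 (Top, Bottom vs C, R):
Let Row play Top with probability p. Expected payoff against C: (-6)p + 6(1−p) = −12p + 6; against R: 7p + (-6)(1−p) = 13p − 6.
Setting these equal: −12p + 6 = 13p − 6 ⇒ −25p = -12 ⇒ p = 12/25, and the value is (-12)·(12/25) + 6 = 6/25.
For Column: with q = P(C), equating Top's and Bottom's payoffs gives −13q + 7 = 12q − 6 ⇒ q = 13/25.

6/25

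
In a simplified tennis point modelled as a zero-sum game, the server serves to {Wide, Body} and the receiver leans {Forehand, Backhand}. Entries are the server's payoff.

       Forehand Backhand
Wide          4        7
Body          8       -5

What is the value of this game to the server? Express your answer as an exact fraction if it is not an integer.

19/4

Row minima: Wide → 4, Body → -5; maximin = 4.
Column maxima: Forehand → 8, Backhand → 7; minimax = 7.
4 ≠ 7, so there is no saddle point; optimal play is mixed.
Let the server play Wide with probability p. Expected payoff against Forehand: 4p + 8(1−p) = −4p + 8; against Backhand: 7p + (-5)(1−p) = 12p − 5.
Setting these equal: −4p + 8 = 12p − 5 ⇒ −16p = -13 ⇒ p = 13/16, and the value is (-4)·(13/16) + 8 = 19/4.
For the receiver: with q = P(Forehand), equating Wide's and Body's payoffs gives −3q + 7 = 13q − 5 ⇒ q = 3/4.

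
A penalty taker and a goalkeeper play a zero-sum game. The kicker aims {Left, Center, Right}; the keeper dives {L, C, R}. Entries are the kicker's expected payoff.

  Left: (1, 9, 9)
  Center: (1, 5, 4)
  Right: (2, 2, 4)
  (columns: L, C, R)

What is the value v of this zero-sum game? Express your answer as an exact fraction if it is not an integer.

Row minima: Left → 1, Center → 1, Right → 2; maximin = 2.
Column maxima: L → 2, C → 9, R → 9; minimax = 2.
Since maximin = minimax = 2, there is a saddle point and the value is 2.

2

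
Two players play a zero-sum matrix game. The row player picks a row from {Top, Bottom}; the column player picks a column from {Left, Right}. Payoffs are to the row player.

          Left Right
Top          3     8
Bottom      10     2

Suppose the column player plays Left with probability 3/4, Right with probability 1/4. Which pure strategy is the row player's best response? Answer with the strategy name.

Bottom

Expected payoff of Top: (3/4)·3 + (1/4)·8 = 17/4.
Expected payoff of Bottom: (3/4)·10 + (1/4)·2 = 8.
The largest is 8, so the row player's best response is Bottom.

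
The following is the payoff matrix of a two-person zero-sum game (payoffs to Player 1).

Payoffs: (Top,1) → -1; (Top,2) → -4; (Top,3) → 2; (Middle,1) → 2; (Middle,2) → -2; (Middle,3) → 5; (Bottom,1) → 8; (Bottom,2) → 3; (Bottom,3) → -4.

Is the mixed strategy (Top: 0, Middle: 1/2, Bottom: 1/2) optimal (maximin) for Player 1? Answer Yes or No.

Yes

Against 1 this mix gives (1/2)·2 + (1/2)·8 = 5.
Against 2 this mix gives (1/2)·(-2) + (1/2)·3 = 1/2.
Against 3 this mix gives (1/2)·5 + (1/2)·(-4) = 1/2.
All of Player 2's active replies (2, 3) yield 1/2, and no column does worse for Player 1. The mix makes Player 2 indifferent and guarantees 1/2, so it is optimal.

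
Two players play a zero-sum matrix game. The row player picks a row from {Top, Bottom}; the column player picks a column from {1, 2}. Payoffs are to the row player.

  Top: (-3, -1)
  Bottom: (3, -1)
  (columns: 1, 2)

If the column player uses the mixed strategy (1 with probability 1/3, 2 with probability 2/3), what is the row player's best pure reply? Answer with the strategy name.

Expected payoff of Top: (1/3)·(-3) + (2/3)·(-1) = -5/3.
Expected payoff of Bottom: (1/3)·3 + (2/3)·(-1) = 1/3.
The largest is 1/3, so the row player's best response is Bottom.

Bottom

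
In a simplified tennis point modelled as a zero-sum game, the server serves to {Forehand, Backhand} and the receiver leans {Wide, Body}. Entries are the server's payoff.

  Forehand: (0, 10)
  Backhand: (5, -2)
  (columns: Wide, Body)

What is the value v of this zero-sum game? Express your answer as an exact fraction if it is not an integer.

Row minima: Forehand → 0, Backhand → -2; maximin = 0.
Column maxima: Wide → 5, Body → 10; minimax = 5.
0 ≠ 5, so there is no saddle point; optimal play is mixed.
Let the server play Forehand with probability p. Expected payoff against Wide: 0p + 5(1−p) = −5p + 5; against Body: 10p + (-2)(1−p) = 12p − 2.
Setting these equal: −5p + 5 = 12p − 2 ⇒ −17p = -7 ⇒ p = 7/17, and the value is (-5)·(7/17) + 5 = 50/17.
For the receiver: with q = P(Wide), equating Forehand's and Backhand's payoffs gives −10q + 10 = 7q − 2 ⇒ q = 12/17.

50/17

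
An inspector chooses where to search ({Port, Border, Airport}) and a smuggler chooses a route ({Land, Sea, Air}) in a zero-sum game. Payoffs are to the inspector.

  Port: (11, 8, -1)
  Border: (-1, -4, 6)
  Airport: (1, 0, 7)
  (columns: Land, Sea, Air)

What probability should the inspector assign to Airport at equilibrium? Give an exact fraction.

9/16

Row minima: Port → -1, Border → -4, Airport → 0; maximin = 0.
Column maxima: Land → 11, Sea → 8, Air → 7; minimax = 7.
0 ≠ 7, so there is no saddle point; optimal play is mixed.
Border is strictly dominated by Airport, so the inspector never plays it.
Land is strictly dominated by Sea (it gives the inspector strictly more in every row), so the smuggler never plays it.
On the remaining 2×2 (Port, Airport vs Sea, Air):
Let the inspector play Port with probability p. Expected payoff against Sea: 8p + 0(1−p) = 8p; against Air: (-1)p + 7(1−p) = −8p + 7.
Setting these equal: 8p = −8p + 7 ⇒ 16p = 7 ⇒ p = 7/16, and the value is (8)·(7/16) = 7/2.
For the smuggler: with q = P(Sea), equating Port's and Airport's payoffs gives 9q − 1 = −7q + 7 ⇒ q = 1/2.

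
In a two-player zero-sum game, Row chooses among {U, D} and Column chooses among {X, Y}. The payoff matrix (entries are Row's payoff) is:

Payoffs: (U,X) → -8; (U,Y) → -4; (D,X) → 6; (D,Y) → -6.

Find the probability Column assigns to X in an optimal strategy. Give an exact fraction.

1/8

Row minima: U → -8, D → -6; maximin = -6.
Column maxima: X → 6, Y → -4; minimax = -4.
-6 ≠ -4, so there is no saddle point; optimal play is mixed.
Let Row play U with probability p. Expected payoff against X: (-8)p + 6(1−p) = −14p + 6; against Y: (-4)p + (-6)(1−p) = 2p − 6.
Setting these equal: −14p + 6 = 2p − 6 ⇒ −16p = -12 ⇒ p = 3/4, and the value is (-14)·(3/4) + 6 = -9/2.
For Column: with q = P(X), equating U's and D's payoffs gives −4q − 4 = 12q − 6 ⇒ q = 1/8.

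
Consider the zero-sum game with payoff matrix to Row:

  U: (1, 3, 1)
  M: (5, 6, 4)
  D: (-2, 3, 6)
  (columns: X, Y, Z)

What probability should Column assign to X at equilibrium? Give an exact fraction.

2/9

Row minima: U → 1, M → 4, D → -2; maximin = 4.
Column maxima: X → 5, Y → 6, Z → 6; minimax = 5.
4 ≠ 5, so there is no saddle point; optimal play is mixed.
U is strictly dominated by M, so Row never plays it.
Y is strictly dominated by X (it gives Row strictly more in every row), so Column never plays it.
On the remaining 2×2 (M, D vs X, Z):
Let Row play M with probability p. Expected payoff against X: 5p + (-2)(1−p) = 7p − 2; against Z: 4p + 6(1−p) = −2p + 6.
Setting these equal: 7p − 2 = −2p + 6 ⇒ 9p = 8 ⇒ p = 8/9, and the value is (7)·(8/9) − 2 = 38/9.
For Column: with q = P(X), equating M's and D's payoffs gives q + 4 = −8q + 6 ⇒ q = 2/9.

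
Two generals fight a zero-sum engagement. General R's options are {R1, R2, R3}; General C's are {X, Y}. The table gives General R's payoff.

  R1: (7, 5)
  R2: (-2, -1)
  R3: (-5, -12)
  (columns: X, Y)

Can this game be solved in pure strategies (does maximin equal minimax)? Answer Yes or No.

Yes

Row minima: R1 → 5, R2 → -2, R3 → -12; maximin = 5.
Column maxima: X → 7, Y → 5; minimax = 5.
maximin = minimax = 5, so a saddle point exists.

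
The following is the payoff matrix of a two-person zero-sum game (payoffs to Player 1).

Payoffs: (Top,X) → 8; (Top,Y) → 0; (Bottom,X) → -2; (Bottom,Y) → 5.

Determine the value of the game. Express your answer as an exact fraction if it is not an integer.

8/3

Row minima: Top → 0, Bottom → -2; maximin = 0.
Column maxima: X → 8, Y → 5; minimax = 5.
0 ≠ 5, so there is no saddle point; optimal play is mixed.
Let Player 1 play Top with probability p. Expected payoff against X: 8p + (-2)(1−p) = 10p − 2; against Y: 0p + 5(1−p) = −5p + 5.
Setting these equal: 10p − 2 = −5p + 5 ⇒ 15p = 7 ⇒ p = 7/15, and the value is (10)·(7/15) − 2 = 8/3.
For Player 2: with q = P(X), equating Top's and Bottom's payoffs gives 8q = −7q + 5 ⇒ q = 1/3.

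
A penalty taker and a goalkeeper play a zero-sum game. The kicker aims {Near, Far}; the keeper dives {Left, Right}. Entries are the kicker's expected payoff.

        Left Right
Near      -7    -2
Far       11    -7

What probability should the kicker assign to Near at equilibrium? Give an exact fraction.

Row minima: Near → -7, Far → -7; maximin = -7.
Column maxima: Left → 11, Right → -2; minimax = -2.
-7 ≠ -2, so there is no saddle point; optimal play is mixed.
Let the kicker play Near with probability p. Expected payoff against Left: (-7)p + 11(1−p) = −18p + 11; against Right: (-2)p + (-7)(1−p) = 5p − 7.
Setting these equal: −18p + 11 = 5p − 7 ⇒ −23p = -18 ⇒ p = 18/23, and the value is (-18)·(18/23) + 11 = -71/23.
For the keeper: with q = P(Left), equating Near's and Far's payoffs gives −5q − 2 = 18q − 7 ⇒ q = 5/23.

18/23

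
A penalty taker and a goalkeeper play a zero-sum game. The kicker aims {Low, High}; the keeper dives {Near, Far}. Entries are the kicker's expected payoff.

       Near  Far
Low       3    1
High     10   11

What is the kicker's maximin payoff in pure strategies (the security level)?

10

Row minima: Low → 1, High → 10.
The best of these is 10.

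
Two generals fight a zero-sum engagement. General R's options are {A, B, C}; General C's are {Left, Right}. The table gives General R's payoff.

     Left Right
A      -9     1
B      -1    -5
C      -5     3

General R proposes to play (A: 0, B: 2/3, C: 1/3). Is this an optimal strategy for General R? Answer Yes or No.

Against Left this mix gives (2/3)·(-1) + (1/3)·(-5) = -7/3.
Against Right this mix gives (2/3)·(-5) + (1/3)·3 = -7/3.
All of General C's active replies (Left, Right) yield -7/3, and no column does worse for General R. The mix makes General C indifferent and guarantees -7/3, so it is optimal.

Yes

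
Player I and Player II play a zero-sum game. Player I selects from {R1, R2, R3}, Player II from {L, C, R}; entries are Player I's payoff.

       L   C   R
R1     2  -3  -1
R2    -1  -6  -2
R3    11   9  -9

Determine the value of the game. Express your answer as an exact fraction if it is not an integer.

-9/5

Row minima: R1 → -3, R2 → -6, R3 → -9; maximin = -3.
Column maxima: L → 11, C → 9, R → -1; minimax = -1.
-3 ≠ -1, so there is no saddle point; optimal play is mixed.
R2 is strictly dominated by R1, so Player I never plays it.
L is strictly dominated by C (it gives Player I strictly more in every row), so Player II never plays it.
On the remaining 2×2 (R1, R3 vs C, R):
Let Player I play R1 with probability p. Expected payoff against C: (-3)p + 9(1−p) = −12p + 9; against R: (-1)p + (-9)(1−p) = 8p − 9.
Setting these equal: −12p + 9 = 8p − 9 ⇒ −20p = -18 ⇒ p = 9/10, and the value is (-12)·(9/10) + 9 = -9/5.
For Player II: with q = P(C), equating R1's and R3's payoffs gives −2q − 1 = 18q − 9 ⇒ q = 2/5.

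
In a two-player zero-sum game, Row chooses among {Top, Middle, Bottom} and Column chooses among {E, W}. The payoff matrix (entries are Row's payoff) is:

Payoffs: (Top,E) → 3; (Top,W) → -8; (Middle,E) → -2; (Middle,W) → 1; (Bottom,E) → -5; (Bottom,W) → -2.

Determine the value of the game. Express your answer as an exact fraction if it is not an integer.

-13/14

Row minima: Top → -8, Middle → -2, Bottom → -5; maximin = -2.
Column maxima: E → 3, W → 1; minimax = 1.
-2 ≠ 1, so there is no saddle point; optimal play is mixed.
Bottom is strictly dominated by Middle, so Row never plays it.
On the remaining 2×2 (Top, Middle vs E, W):
Let Row play Top with probability p. Expected payoff against E: 3p + (-2)(1−p) = 5p − 2; against W: (-8)p + 1(1−p) = −9p + 1.
Setting these equal: 5p − 2 = −9p + 1 ⇒ 14p = 3 ⇒ p = 3/14, and the value is (5)·(3/14) − 2 = -13/14.
For Column: with q = P(E), equating Top's and Middle's payoffs gives 11q − 8 = −3q + 1 ⇒ q = 9/14.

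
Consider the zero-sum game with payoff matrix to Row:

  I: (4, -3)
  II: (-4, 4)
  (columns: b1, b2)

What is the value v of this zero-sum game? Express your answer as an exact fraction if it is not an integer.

4/15

Row minima: I → -3, II → -4; maximin = -3.
Column maxima: b1 → 4, b2 → 4; minimax = 4.
-3 ≠ 4, so there is no saddle point; optimal play is mixed.
Let Row play I with probability p. Expected payoff against b1: 4p + (-4)(1−p) = 8p − 4; against b2: (-3)p + 4(1−p) = −7p + 4.
Setting these equal: 8p − 4 = −7p + 4 ⇒ 15p = 8 ⇒ p = 8/15, and the value is (8)·(8/15) − 4 = 4/15.
For Column: with q = P(b1), equating I's and II's payoffs gives 7q − 3 = −8q + 4 ⇒ q = 7/15.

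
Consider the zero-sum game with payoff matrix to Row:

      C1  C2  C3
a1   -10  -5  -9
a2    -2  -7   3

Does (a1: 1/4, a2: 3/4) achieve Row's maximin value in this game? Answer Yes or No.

Against C1 this mix gives (1/4)·(-10) + (3/4)·(-2) = -4.
Against C2 this mix gives (1/4)·(-5) + (3/4)·(-7) = -13/2.
Against C3 this mix gives (1/4)·(-9) + (3/4)·3 = 0.
Column will play C2, holding Row to -13/2. Shifting weight toward the row that does better against C2 would raise this floor (the equalizing mix achieves -6 against both C2 and C1), so the proposed strategy is not optimal.

No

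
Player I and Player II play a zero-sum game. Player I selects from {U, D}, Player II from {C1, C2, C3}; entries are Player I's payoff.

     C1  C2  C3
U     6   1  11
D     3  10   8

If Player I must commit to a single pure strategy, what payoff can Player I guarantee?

Row minima: U → 1, D → 3.
The best of these is 3.

3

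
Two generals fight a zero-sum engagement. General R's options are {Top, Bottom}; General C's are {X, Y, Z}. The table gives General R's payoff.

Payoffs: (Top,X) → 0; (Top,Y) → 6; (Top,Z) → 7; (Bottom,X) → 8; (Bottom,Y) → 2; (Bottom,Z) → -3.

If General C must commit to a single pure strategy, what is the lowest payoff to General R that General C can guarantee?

Column maxima: X → 8, Y → 6, Z → 7.
The smallest of these is 6.

6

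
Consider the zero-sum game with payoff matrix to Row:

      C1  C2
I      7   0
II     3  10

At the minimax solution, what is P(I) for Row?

Row minima: I → 0, II → 3; maximin = 3.
Column maxima: C1 → 7, C2 → 10; minimax = 7.
3 ≠ 7, so there is no saddle point; optimal play is mixed.
Let Row play I with probability p. Expected payoff against C1: 7p + 3(1−p) = 4p + 3; against C2: 0p + 10(1−p) = −10p + 10.
Setting these equal: 4p + 3 = −10p + 10 ⇒ 14p = 7 ⇒ p = 1/2, and the value is (4)·(1/2) + 3 = 5.
For Column: with q = P(C1), equating I's and II's payoffs gives 7q = −7q + 10 ⇒ q = 5/7.

1/2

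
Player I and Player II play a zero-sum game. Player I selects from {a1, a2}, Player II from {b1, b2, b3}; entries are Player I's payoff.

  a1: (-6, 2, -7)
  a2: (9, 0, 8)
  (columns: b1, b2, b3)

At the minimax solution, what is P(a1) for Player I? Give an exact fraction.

Row minima: a1 → -7, a2 → 0; maximin = 0.
Column maxima: b1 → 9, b2 → 2, b3 → 8; minimax = 2.
0 ≠ 2, so there is no saddle point; optimal play is mixed.
b1 is strictly dominated by b3 (it gives Player I strictly more in every row), so Player II never plays it.
On the remaining 2×2 (a1, a2 vs b2, b3):
Let Player I play a1 with probability p. Expected payoff against b2: 2p + 0(1−p) = 2p; against b3: (-7)p + 8(1−p) = −15p + 8.
Setting these equal: 2p = −15p + 8 ⇒ 17p = 8 ⇒ p = 8/17, and the value is (2)·(8/17) = 16/17.
For Player II: with q = P(b2), equating a1's and a2's payoffs gives 9q − 7 = −8q + 8 ⇒ q = 15/17.

8/17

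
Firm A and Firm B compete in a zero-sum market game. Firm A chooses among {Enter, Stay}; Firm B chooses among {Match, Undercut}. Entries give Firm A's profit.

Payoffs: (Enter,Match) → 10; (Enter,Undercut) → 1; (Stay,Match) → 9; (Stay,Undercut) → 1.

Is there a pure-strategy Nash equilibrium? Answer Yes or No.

Row minima: Enter → 1, Stay → 1; maximin = 1.
Column maxima: Match → 10, Undercut → 1; minimax = 1.
maximin = minimax = 1, so a saddle point exists.

Yes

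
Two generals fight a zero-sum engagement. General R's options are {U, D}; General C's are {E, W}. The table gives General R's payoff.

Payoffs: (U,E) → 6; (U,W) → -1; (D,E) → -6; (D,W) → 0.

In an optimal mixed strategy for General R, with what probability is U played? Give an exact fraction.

6/13

Row minima: U → -1, D → -6; maximin = -1.
Column maxima: E → 6, W → 0; minimax = 0.
-1 ≠ 0, so there is no saddle point; optimal play is mixed.
Let General R play U with probability p. Expected payoff against E: 6p + (-6)(1−p) = 12p − 6; against W: (-1)p + 0(1−p) = −p.
Setting these equal: 12p − 6 = −p ⇒ 13p = 6 ⇒ p = 6/13, and the value is (12)·(6/13) − 6 = -6/13.
For General C: with q = P(E), equating U's and D's payoffs gives 7q − 1 = −6q ⇒ q = 1/13.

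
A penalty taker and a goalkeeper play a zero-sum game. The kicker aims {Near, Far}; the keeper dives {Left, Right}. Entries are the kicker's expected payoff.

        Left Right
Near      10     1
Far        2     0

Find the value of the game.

Row minima: Near → 1, Far → 0; maximin = 1.
Column maxima: Left → 10, Right → 1; minimax = 1.
Since maximin = minimax = 1, there is a saddle point and the value is 1.

1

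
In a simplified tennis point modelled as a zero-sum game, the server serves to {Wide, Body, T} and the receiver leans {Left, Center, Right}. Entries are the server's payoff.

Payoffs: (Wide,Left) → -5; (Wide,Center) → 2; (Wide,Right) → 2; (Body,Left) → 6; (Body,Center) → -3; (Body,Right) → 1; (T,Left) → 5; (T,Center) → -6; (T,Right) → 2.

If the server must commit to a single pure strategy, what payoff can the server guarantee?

-3

Row minima: Wide → -5, Body → -3, T → -6.
The best of these is -3.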